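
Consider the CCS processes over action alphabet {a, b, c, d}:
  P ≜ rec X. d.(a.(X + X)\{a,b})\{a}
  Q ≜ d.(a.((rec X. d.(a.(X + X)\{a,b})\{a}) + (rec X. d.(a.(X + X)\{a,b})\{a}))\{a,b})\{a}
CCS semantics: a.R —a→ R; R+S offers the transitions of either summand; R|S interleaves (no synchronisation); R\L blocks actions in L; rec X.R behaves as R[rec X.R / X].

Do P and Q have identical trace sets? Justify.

P's transition system — 2 states:
  p0 = rec X. d.(a.(X + X)\{a,b})\{a} has moves -d-> p1
  p1 = (a.((rec X. d.(a.(X + X)\{a,b})\{a}) + (rec X. d.(a.(X + X)\{a,b})\{a}))\{a,b})\{a} has moves deadlocked
Q's transition system — 2 states:
  q0 = d.(a.((rec X. d.(a.(X + X)\{a,b})\{a}) + (rec X. d.(a.(X + X)\{a,b})\{a}))\{a,b})\{a} has moves -d-> q1
  q1 = (a.((rec X. d.(a.(X + X)\{a,b})\{a}) + (rec X. d.(a.(X + X)\{a,b})\{a}))\{a,b})\{a} has moves deadlocked
Partition-refinement fixed point:
  B0 = {p0, q0}
  B1 = {p1, q1}
p0 ∈ B0, q0 ∈ B0 → same block
Bisimilar ⇒ trace-equivalent.

traces(P) = traces(Q)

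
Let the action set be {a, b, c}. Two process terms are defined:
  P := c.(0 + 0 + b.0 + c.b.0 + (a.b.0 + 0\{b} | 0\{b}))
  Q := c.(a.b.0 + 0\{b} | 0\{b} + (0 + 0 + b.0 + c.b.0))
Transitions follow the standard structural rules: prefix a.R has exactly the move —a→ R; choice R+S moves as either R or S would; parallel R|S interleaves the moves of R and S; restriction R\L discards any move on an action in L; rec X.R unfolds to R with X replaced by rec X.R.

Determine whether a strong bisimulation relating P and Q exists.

LTS(P): 4 reachable states
  s0 = c.(0 + 0 + b.0 + c.b.0 + (a.b.0 + 0\{b} | 0\{b})) has moves —c→ s1
  s1 = 0 + 0 + b.0 + c.b.0 + (a.b.0 + 0\{b} | 0\{b}) has moves —a→ s2, —b→ s3, —c→ s2
  s2 = b.0 has moves —b→ s3
  s3 = 0 has moves deadlocked
LTS(Q): 4 reachable states
  t0 = c.(a.b.0 + 0\{b} | 0\{b} + (0 + 0 + b.0 + c.b.0)) has moves —c→ t1
  t1 = a.b.0 + 0\{b} | 0\{b} + (0 + 0 + b.0 + c.b.0) has moves —a→ t2, —b→ t3, —c→ t2
  t2 = b.0 has moves —b→ t3
  t3 = 0 has moves deadlocked
Coarsest stable partition (strong bisimilarity classes):
  B0 = {s0, t0}
  B1 = {s1, t1}
  B2 = {s2, t2}
  B3 = {s3, t3}
s0 ∈ B0, t0 ∈ B0 → same block

bisimilar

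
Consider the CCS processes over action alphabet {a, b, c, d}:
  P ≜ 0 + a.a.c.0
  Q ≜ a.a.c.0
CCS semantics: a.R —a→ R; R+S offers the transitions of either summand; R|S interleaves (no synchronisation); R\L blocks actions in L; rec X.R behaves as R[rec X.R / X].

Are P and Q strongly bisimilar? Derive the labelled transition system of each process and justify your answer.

LTS(P): 4 reachable states
  u0 = 0 + a.a.c.0 → ··a··> u1
  u1 = a.c.0 → ··a··> u2
  u2 = c.0 → ··c··> u3
  u3 = 0 → ·
LTS(Q): 4 reachable states
  v0 = a.a.c.0 → ··a··> v1
  v1 = a.c.0 → ··a··> v2
  v2 = c.0 → ··c··> v3
  v3 = 0 → ·
Partition-refinement fixed point:
  B0 = {u0, v0}
  B1 = {u1, v1}
  B2 = {u2, v2}
  B3 = {u3, v3}
u0 ∈ B0, v0 ∈ B0 → same block

YES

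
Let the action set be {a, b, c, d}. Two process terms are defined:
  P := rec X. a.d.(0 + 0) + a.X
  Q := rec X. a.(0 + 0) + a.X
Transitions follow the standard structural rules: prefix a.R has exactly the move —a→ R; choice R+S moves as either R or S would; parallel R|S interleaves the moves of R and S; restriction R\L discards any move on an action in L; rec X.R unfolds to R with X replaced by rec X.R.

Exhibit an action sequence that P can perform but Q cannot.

ad

Reachable graph of P (3 states):
  p0 = rec X. a.d.(0 + 0) + a.X ⊢ --a--▸ p0, --a--▸ p1
  p1 = d.(0 + 0) ⊢ --d--▸ p2
  p2 = 0 + 0 ⊢ stopped
Reachable graph of Q (2 states):
  q0 = rec X. a.(0 + 0) + a.X ⊢ --a--▸ q0, --a--▸ q1
  q1 = 0 + 0 ⊢ stopped
Trace ⟨ad⟩ through P, begin at {p0}:
  after a @ step 1: {p0, p1}
  after d @ step 2: {p2}
  P completes σ.
Trace ⟨ad⟩ through Q, begin at {q0}:
  after a @ step 1: {q0, q1}
  after d @ step 2: ∅ (Q stuck)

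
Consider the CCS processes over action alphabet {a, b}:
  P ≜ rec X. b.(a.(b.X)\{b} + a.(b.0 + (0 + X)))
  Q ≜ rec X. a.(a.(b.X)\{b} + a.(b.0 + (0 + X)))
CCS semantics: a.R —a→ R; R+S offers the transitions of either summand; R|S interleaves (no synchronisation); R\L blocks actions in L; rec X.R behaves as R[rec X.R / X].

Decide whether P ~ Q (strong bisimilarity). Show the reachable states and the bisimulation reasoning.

P's transition system — 5 states:
  p0 = rec X. b.(a.(b.X)\{b} + a.(b.0 + (0 + X))) :: --b--▸ p1
  p1 = a.(b.(rec X. b.(a.(b.X)\{b} + a.(b.0 + (0 + X)))))\{b} + a.(b.0 + (0 + (rec X. b.(a.(b.X)\{b} + a.(b.0 + (0 + X)))))) :: --a--▸ p2, --a--▸ p3
  p2 = (b.(rec X. b.(a.(b.X)\{b} + a.(b.0 + (0 + X)))))\{b} :: ·
  p3 = b.0 + (0 + (rec X. b.(a.(b.X)\{b} + a.(b.0 + (0 + X))))) :: --b--▸ p1, --b--▸ p4
  p4 = 0 :: ·
Q's transition system — 5 states:
  q0 = rec X. a.(a.(b.X)\{b} + a.(b.0 + (0 + X))) :: --a--▸ q1
  q1 = a.(b.(rec X. a.(a.(b.X)\{b} + a.(b.0 + (0 + X)))))\{b} + a.(b.0 + (0 + (rec X. a.(a.(b.X)\{b} + a.(b.0 + (0 + X)))))) :: --a--▸ q2, --a--▸ q3
  q2 = (b.(rec X. a.(a.(b.X)\{b} + a.(b.0 + (0 + X)))))\{b} :: ·
  q3 = b.0 + (0 + (rec X. a.(a.(b.X)\{b} + a.(b.0 + (0 + X))))) :: --a--▸ q1, --b--▸ q4
  q4 = 0 :: ·
Bisimilarity quotient blocks:
  B0 = {p0}
  B1 = {p1}
  B2 = {p2, p4, q2, q4}
  B3 = {p3}
  B4 = {q0}
  B5 = {q1}
  B6 = {q3}
p0 ∈ B0, q0 ∈ B4 → different blocks

not bisimilar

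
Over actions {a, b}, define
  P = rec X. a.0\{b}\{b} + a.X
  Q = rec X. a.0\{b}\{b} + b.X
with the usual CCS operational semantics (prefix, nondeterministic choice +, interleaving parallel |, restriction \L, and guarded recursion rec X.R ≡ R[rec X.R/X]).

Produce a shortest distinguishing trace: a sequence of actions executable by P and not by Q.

Reachable graph of P (2 states):
  s0 = rec X. a.0\{b}\{b} + a.X :: ··a··> s0, ··a··> s1
  s1 = 0\{b}\{b} :: ∅
Reachable graph of Q (2 states):
  t0 = rec X. a.0\{b}\{b} + b.X :: ··a··> t1, ··b··> t0
  t1 = 0\{b}\{b} :: ∅
Run σ = ⟨aa⟩ on P: start {s0}
  [1] a ⇒ {s0, s1}
  [2] a ⇒ {s0, s1}
  — P admits the full trace.
Run σ = ⟨aa⟩ on Q: start {t0}
  [1] a ⇒ {t1}
  [2] a ⇒ ∅ (Q stuck)

aa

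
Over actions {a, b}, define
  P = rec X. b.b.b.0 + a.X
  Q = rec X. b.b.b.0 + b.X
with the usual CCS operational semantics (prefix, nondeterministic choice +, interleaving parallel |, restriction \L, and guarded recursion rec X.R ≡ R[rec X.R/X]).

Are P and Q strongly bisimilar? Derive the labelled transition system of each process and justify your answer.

P ≁ Q

P's transition system — 4 states:
  p0 = rec X. b.b.b.0 + a.X has moves =a=> p0, =b=> p1
  p1 = b.b.0 has moves =b=> p2
  p2 = b.0 has moves =b=> p3
  p3 = 0 has moves ∅
Q's transition system — 4 states:
  q0 = rec X. b.b.b.0 + b.X has moves =b=> q0, =b=> q1
  q1 = b.b.0 has moves =b=> q2
  q2 = b.0 has moves =b=> q3
  q3 = 0 has moves ∅
Partition-refinement fixed point:
  B0 = {p0}
  B1 = {p1, q1}
  B2 = {p2, q2}
  B3 = {p3, q3}
  B4 = {q0}
p0 ∈ B0, q0 ∈ B4 → different blocks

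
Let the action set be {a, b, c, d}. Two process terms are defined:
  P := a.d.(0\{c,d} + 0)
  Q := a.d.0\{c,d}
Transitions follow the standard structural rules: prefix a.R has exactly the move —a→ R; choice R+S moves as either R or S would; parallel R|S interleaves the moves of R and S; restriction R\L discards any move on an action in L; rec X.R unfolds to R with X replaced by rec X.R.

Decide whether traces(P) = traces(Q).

P's transition system — 3 states:
  s0 = a.d.(0\{c,d} + 0) → —a→ s1
  s1 = d.(0\{c,d} + 0) → —d→ s2
  s2 = 0\{c,d} + 0 → deadlocked
Q's transition system — 3 states:
  t0 = a.d.0\{c,d} → —a→ t1
  t1 = d.0\{c,d} → —d→ t2
  t2 = 0\{c,d} → deadlocked
Partition-refinement fixed point:
  B0 = {s0, t0}
  B1 = {s1, t1}
  B2 = {s2, t2}
s0 ∈ B0, t0 ∈ B0 → same block
Bisimilar ⇒ trace-equivalent.

trace-equivalent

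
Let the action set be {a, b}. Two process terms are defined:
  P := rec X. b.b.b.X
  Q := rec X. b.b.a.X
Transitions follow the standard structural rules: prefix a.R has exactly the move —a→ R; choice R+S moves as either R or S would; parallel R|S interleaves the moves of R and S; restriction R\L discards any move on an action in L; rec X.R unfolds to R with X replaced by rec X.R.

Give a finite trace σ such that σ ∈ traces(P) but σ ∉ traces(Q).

bbb

LTS(P): 3 reachable states
  s0 = rec X. b.b.b.X | ··b··> s1
  s1 = b.b.(rec X. b.b.b.X) | ··b··> s2
  s2 = b.(rec X. b.b.b.X) | ··b··> s0
LTS(Q): 3 reachable states
  t0 = rec X. b.b.a.X | ··b··> t1
  t1 = b.a.(rec X. b.b.a.X) | ··b··> t2
  t2 = a.(rec X. b.b.a.X) | ··a··> t0
Executing bbb from P (initial set {s0}):
  step 1 (b): {s1}
  step 2 (b): {s2}
  step 3 (b): {s0}
  ✓ P
Executing bbb from Q (initial set {t0}):
  step 1 (b): {t1}
  step 2 (b): {t2}
  step 3 (b): ∅ (Q stuck)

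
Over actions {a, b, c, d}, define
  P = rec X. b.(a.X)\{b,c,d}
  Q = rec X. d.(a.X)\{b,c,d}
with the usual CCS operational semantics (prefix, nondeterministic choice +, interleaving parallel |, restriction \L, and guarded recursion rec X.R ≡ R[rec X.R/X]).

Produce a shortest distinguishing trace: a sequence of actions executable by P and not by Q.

b

LTS(P): 3 reachable states
  u0 = rec X. b.(a.X)\{b,c,d} | =b=> u1
  u1 = (a.(rec X. b.(a.X)\{b,c,d}))\{b,c,d} | =a=> u2
  u2 = (rec X. b.(a.X)\{b,c,d})\{b,c,d} | ∅
LTS(Q): 3 reachable states
  v0 = rec X. d.(a.X)\{b,c,d} | =d=> v1
  v1 = (a.(rec X. d.(a.X)\{b,c,d}))\{b,c,d} | =a=> v2
  v2 = (rec X. d.(a.X)\{b,c,d})\{b,c,d} | ∅
Trace ⟨b⟩ through P, begin at {u0}:
  [1] b ⇒ {u1}
  P completes σ.
Trace ⟨b⟩ through Q, begin at {v0}:
  [1] b ⇒ ∅ (Q stuck)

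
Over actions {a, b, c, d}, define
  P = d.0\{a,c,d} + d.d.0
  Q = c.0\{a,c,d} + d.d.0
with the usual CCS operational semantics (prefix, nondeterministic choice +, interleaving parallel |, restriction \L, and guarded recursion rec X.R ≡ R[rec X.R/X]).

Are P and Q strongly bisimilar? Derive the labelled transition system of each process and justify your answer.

P ≁ Q

Reachable graph of P (4 states):
  p0 = d.0\{a,c,d} + d.d.0 | -d-> p1, -d-> p2
  p1 = 0\{a,c,d} | ·
  p2 = d.0 | -d-> p3
  p3 = 0 | ·
Reachable graph of Q (4 states):
  q0 = c.0\{a,c,d} + d.d.0 | -c-> q1, -d-> q2
  q1 = 0\{a,c,d} | ·
  q2 = d.0 | -d-> q3
  q3 = 0 | ·
Bisimilarity quotient blocks:
  B0 = {p0}
  B1 = {p2, q2}
  B2 = {p1, p3, q1, q3}
  B3 = {q0}
p0 ∈ B0, q0 ∈ B3 → different blocks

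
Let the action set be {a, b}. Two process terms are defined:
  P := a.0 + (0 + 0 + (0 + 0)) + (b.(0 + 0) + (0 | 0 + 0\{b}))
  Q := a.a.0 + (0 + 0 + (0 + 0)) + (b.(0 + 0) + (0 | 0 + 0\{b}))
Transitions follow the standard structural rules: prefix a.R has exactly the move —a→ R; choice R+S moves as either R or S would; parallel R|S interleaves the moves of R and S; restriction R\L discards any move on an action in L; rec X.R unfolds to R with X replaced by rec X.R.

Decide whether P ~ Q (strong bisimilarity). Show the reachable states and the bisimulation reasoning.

P ≁ Q

Reachable graph of P (3 states):
  p0 = a.0 + (0 + 0 + (0 + 0)) + (b.(0 + 0) + (0 | 0 + 0\{b})) → --a--▸ p1, --b--▸ p2
  p1 = 0 → ·
  p2 = 0 + 0 → ·
Reachable graph of Q (4 states):
  q0 = a.a.0 + (0 + 0 + (0 + 0)) + (b.(0 + 0) + (0 | 0 + 0\{b})) → --a--▸ q1, --b--▸ q2
  q1 = a.0 → --a--▸ q3
  q2 = 0 + 0 → ·
  q3 = 0 → ·
Coarsest stable partition (strong bisimilarity classes):
  B0 = {p0}
  B1 = {p1, p2, q2, q3}
  B2 = {q0}
  B3 = {q1}
p0 ∈ B0, q0 ∈ B2 → different blocks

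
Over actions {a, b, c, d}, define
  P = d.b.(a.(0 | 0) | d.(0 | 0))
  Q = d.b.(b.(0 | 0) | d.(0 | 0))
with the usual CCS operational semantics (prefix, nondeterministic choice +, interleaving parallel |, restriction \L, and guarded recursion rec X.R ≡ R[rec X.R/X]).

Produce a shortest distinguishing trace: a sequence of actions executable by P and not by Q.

LTS(P): 6 reachable states
  p0 = d.b.(a.(0 | 0) | d.(0 | 0)) :: --d--▸ p1
  p1 = b.(a.(0 | 0) | d.(0 | 0)) :: --b--▸ p2
  p2 = a.(0 | 0) | d.(0 | 0) :: --a--▸ p3, --d--▸ p4
  p3 = 0 | 0 | d.(0 | 0) :: --d--▸ p5
  p4 = a.(0 | 0) | (0 | 0) :: --a--▸ p5
  p5 = 0 | 0 | (0 | 0) :: ·
LTS(Q): 6 reachable states
  q0 = d.b.(b.(0 | 0) | d.(0 | 0)) :: --d--▸ q1
  q1 = b.(b.(0 | 0) | d.(0 | 0)) :: --b--▸ q2
  q2 = b.(0 | 0) | d.(0 | 0) :: --b--▸ q3, --d--▸ q4
  q3 = 0 | 0 | d.(0 | 0) :: --d--▸ q5
  q4 = b.(0 | 0) | (0 | 0) :: --b--▸ q5
  q5 = 0 | 0 | (0 | 0) :: ·
Run σ = ⟨dba⟩ on P: start {p0}
  step 1 (d): {p1}
  step 2 (b): {p2}
  step 3 (a): {p3}
  ✓ P
Run σ = ⟨dba⟩ on Q: start {q0}
  step 1 (d): {q1}
  step 2 (b): {q2}
  step 3 (a): no successor for Q

dba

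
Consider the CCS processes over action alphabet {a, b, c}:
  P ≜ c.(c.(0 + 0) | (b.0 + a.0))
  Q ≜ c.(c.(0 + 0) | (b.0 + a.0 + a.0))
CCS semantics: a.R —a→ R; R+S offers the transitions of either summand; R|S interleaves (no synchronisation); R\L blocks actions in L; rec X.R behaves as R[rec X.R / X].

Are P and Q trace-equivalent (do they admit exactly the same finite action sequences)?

trace-equivalent

LTS(P): 5 reachable states
  m0 = c.(c.(0 + 0) | (b.0 + a.0)) → =c=> m1
  m1 = c.(0 + 0) | (b.0 + a.0) → =a=> m2, =b=> m2, =c=> m3
  m2 = c.(0 + 0) | 0 → =c=> m4
  m3 = (0 + 0) | (b.0 + a.0) → =a=> m4, =b=> m4
  m4 = (0 + 0) | 0 → ∅
LTS(Q): 5 reachable states
  n0 = c.(c.(0 + 0) | (b.0 + a.0 + a.0)) → =c=> n1
  n1 = c.(0 + 0) | (b.0 + a.0 + a.0) → =a=> n2, =b=> n2, =c=> n3
  n2 = c.(0 + 0) | 0 → =c=> n4
  n3 = (0 + 0) | (b.0 + a.0 + a.0) → =a=> n4, =b=> n4
  n4 = (0 + 0) | 0 → ∅
Coarsest stable partition (strong bisimilarity classes):
  B0 = {m0, n0}
  B1 = {m1, n1}
  B2 = {m3, n3}
  B3 = {m4, n4}
  B4 = {m2, n2}
m0 ∈ B0, n0 ∈ B0 → same block
Bisimilar ⇒ trace-equivalent.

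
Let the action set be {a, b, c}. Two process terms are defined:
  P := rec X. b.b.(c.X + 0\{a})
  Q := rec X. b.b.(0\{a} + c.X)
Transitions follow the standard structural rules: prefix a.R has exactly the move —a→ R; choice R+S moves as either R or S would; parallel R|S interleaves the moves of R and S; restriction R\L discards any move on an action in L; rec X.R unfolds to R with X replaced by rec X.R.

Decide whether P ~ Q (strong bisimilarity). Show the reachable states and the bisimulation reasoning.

Reachable graph of P (3 states):
  u0 = rec X. b.b.(c.X + 0\{a}) :: -b-> u1
  u1 = b.(c.(rec X. b.b.(c.X + 0\{a})) + 0\{a}) :: -b-> u2
  u2 = c.(rec X. b.b.(c.X + 0\{a})) + 0\{a} :: -c-> u0
Reachable graph of Q (3 states):
  v0 = rec X. b.b.(0\{a} + c.X) :: -b-> v1
  v1 = b.(0\{a} + c.(rec X. b.b.(0\{a} + c.X))) :: -b-> v2
  v2 = 0\{a} + c.(rec X. b.b.(0\{a} + c.X)) :: -c-> v0
Coarsest stable partition (strong bisimilarity classes):
  B0 = {u0, v0}
  B1 = {u1, v1}
  B2 = {u2, v2}
u0 ∈ B0, v0 ∈ B0 → same block

P ~ Q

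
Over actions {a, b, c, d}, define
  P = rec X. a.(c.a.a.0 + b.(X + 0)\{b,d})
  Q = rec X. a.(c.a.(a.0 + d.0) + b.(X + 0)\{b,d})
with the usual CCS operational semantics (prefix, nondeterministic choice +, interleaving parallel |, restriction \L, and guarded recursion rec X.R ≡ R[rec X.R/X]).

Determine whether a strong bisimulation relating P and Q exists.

NO

P's transition system — 10 states:
  s0 = rec X. a.(c.a.a.0 + b.(X + 0)\{b,d}) ⊢ ··a··> s1
  s1 = c.a.a.0 + b.((rec X. a.(c.a.a.0 + b.(X + 0)\{b,d})) + 0)\{b,d} ⊢ ··b··> s2, ··c··> s3
  s2 = ((rec X. a.(c.a.a.0 + b.(X + 0)\{b,d})) + 0)\{b,d} ⊢ ··a··> s4
  s3 = a.a.0 ⊢ ··a··> s5
  s4 = (c.a.a.0 + b.((rec X. a.(c.a.a.0 + b.(X + 0)\{b,d})) + 0)\{b,d})\{b,d} ⊢ ··c··> s6
  s5 = a.0 ⊢ ··a··> s7
  s6 = (a.a.0)\{b,d} ⊢ ··a··> s8
  s7 = 0 ⊢ ·
  s8 = (a.0)\{b,d} ⊢ ··a··> s9
  s9 = 0\{b,d} ⊢ ·
Q's transition system — 10 states:
  t0 = rec X. a.(c.a.(a.0 + d.0) + b.(X + 0)\{b,d}) ⊢ ··a··> t1
  t1 = c.a.(a.0 + d.0) + b.((rec X. a.(c.a.(a.0 + d.0) + b.(X + 0)\{b,d})) + 0)\{b,d} ⊢ ··b··> t2, ··c··> t3
  t2 = ((rec X. a.(c.a.(a.0 + d.0) + b.(X + 0)\{b,d})) + 0)\{b,d} ⊢ ··a··> t4
  t3 = a.(a.0 + d.0) ⊢ ··a··> t5
  t4 = (c.a.(a.0 + d.0) + b.((rec X. a.(c.a.(a.0 + d.0) + b.(X + 0)\{b,d})) + 0)\{b,d})\{b,d} ⊢ ··c··> t6
  t5 = a.0 + d.0 ⊢ ··a··> t7, ··d··> t7
  t6 = (a.(a.0 + d.0))\{b,d} ⊢ ··a··> t8
  t7 = 0 ⊢ ·
  t8 = (a.0 + d.0)\{b,d} ⊢ ··a··> t9
  t9 = 0\{b,d} ⊢ ·
Coarsest stable partition (strong bisimilarity classes):
  B0 = {s0}
  B1 = {s1}
  B2 = {s3, s6, t6}
  B3 = {s5, s8, t8}
  B4 = {s7, s9, t7, t9}
  B5 = {s2, t2}
  B6 = {s4, t4}
  B7 = {t0}
  B8 = {t1}
  B9 = {t3}
  B10 = {t5}
s0 ∈ B0, t0 ∈ B7 → different blocks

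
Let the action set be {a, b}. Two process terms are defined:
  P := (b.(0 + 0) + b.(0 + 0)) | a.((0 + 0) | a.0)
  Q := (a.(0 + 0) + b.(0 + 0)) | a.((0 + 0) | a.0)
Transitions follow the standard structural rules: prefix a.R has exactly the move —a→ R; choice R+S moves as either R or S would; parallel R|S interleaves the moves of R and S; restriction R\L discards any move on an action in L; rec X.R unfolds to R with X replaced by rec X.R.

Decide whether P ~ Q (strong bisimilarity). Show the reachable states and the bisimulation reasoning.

LTS(P): 6 reachable states
  m0 = (b.(0 + 0) + b.(0 + 0)) | a.((0 + 0) | a.0) :: --a--▸ m1, --b--▸ m2
  m1 = (b.(0 + 0) + b.(0 + 0)) | ((0 + 0) | a.0) :: --a--▸ m3, --b--▸ m4
  m2 = (0 + 0) | a.((0 + 0) | a.0) :: --a--▸ m4
  m3 = (b.(0 + 0) + b.(0 + 0)) | ((0 + 0) | 0) :: --b--▸ m5
  m4 = (0 + 0) | ((0 + 0) | a.0) :: --a--▸ m5
  m5 = (0 + 0) | ((0 + 0) | 0) :: ∅
LTS(Q): 6 reachable states
  n0 = (a.(0 + 0) + b.(0 + 0)) | a.((0 + 0) | a.0) :: --a--▸ n1, --a--▸ n2, --b--▸ n1
  n1 = (0 + 0) | a.((0 + 0) | a.0) :: --a--▸ n3
  n2 = (a.(0 + 0) + b.(0 + 0)) | ((0 + 0) | a.0) :: --a--▸ n3, --a--▸ n4, --b--▸ n3
  n3 = (0 + 0) | ((0 + 0) | a.0) :: --a--▸ n5
  n4 = (a.(0 + 0) + b.(0 + 0)) | ((0 + 0) | 0) :: --a--▸ n5, --b--▸ n5
  n5 = (0 + 0) | ((0 + 0) | 0) :: ∅
Partition-refinement fixed point:
  B0 = {m0}
  B1 = {m2, n1}
  B2 = {m4, n3}
  B3 = {m5, n5}
  B4 = {m1}
  B5 = {m3}
  B6 = {n0}
  B7 = {n2}
  B8 = {n4}
m0 ∈ B0, n0 ∈ B6 → different blocks

P ≁ Q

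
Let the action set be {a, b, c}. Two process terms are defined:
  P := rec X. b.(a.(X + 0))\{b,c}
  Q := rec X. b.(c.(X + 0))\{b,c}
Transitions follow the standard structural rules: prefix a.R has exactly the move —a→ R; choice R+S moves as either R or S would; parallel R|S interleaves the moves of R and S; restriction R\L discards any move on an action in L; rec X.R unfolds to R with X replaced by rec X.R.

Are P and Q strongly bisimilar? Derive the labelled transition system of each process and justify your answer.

NO

P's transition system — 3 states:
  u0 = rec X. b.(a.(X + 0))\{b,c} ⊢ --b--▸ u1
  u1 = (a.((rec X. b.(a.(X + 0))\{b,c}) + 0))\{b,c} ⊢ --a--▸ u2
  u2 = ((rec X. b.(a.(X + 0))\{b,c}) + 0)\{b,c} ⊢ ∅
Q's transition system — 2 states:
  v0 = rec X. b.(c.(X + 0))\{b,c} ⊢ --b--▸ v1
  v1 = (c.((rec X. b.(c.(X + 0))\{b,c}) + 0))\{b,c} ⊢ ∅
Coarsest stable partition (strong bisimilarity classes):
  B0 = {u0}
  B1 = {u1}
  B2 = {u2, v1}
  B3 = {v0}
u0 ∈ B0, v0 ∈ B3 → different blocks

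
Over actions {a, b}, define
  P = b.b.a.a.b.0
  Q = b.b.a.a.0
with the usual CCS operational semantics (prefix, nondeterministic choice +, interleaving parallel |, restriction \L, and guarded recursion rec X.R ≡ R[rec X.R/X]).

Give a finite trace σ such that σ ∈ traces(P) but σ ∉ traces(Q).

bbaab

Reachable graph of P (6 states):
  s0 = b.b.a.a.b.0 → =b=> s1
  s1 = b.a.a.b.0 → =b=> s2
  s2 = a.a.b.0 → =a=> s3
  s3 = a.b.0 → =a=> s4
  s4 = b.0 → =b=> s5
  s5 = 0 → ·
Reachable graph of Q (5 states):
  t0 = b.b.a.a.0 → =b=> t1
  t1 = b.a.a.0 → =b=> t2
  t2 = a.a.0 → =a=> t3
  t3 = a.0 → =a=> t4
  t4 = 0 → ·
Run σ = ⟨bbaab⟩ on P: start {s0}
  step 1 (b): {s1}
  step 2 (b): {s2}
  step 3 (a): {s3}
  step 4 (a): {s4}
  step 5 (b): {s5}
  P completes σ.
Run σ = ⟨bbaab⟩ on Q: start {t0}
  step 1 (b): {t1}
  step 2 (b): {t2}
  step 3 (a): {t3}
  step 4 (a): {t4}
  step 5 (b): ∅ (Q stuck)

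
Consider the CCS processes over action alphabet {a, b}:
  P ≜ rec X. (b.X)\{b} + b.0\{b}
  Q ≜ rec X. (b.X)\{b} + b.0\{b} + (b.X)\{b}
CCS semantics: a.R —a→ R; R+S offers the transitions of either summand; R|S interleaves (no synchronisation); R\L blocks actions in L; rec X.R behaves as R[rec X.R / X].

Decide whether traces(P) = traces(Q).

trace-equivalent

Reachable graph of P (2 states):
  p0 = rec X. (b.X)\{b} + b.0\{b} → =b=> p1
  p1 = 0\{b} → ∅
Reachable graph of Q (2 states):
  q0 = rec X. (b.X)\{b} + b.0\{b} + (b.X)\{b} → =b=> q1
  q1 = 0\{b} → ∅
Bisimilarity quotient blocks:
  B0 = {p0, q0}
  B1 = {p1, q1}
p0 ∈ B0, q0 ∈ B0 → same block
Bisimilar ⇒ trace-equivalent.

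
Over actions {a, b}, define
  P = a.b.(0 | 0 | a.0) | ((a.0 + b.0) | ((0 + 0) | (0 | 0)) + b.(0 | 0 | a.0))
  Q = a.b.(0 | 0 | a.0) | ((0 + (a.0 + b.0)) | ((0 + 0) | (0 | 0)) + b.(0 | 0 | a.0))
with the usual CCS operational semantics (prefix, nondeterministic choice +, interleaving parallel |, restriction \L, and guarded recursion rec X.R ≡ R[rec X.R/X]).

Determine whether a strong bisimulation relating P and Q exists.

P's transition system — 16 states:
  u0 = a.b.(0 | 0 | a.0) | ((a.0 + b.0) | ((0 + 0) | (0 | 0)) + b.(0 | 0 | a.0)) has moves ··a··> u1, ··a··> u2, ··b··> u1, ··b··> u3
  u1 = a.b.(0 | 0 | a.0) | (0 | ((0 + 0) | (0 | 0))) has moves ··a··> u4
  u2 = b.(0 | 0 | a.0) | ((a.0 + b.0) | ((0 + 0) | (0 | 0)) + b.(0 | 0 | a.0)) has moves ··a··> u4, ··b··> u4, ··b··> u5, ··b··> u6
  u3 = a.b.(0 | 0 | a.0) | (0 | 0 | a.0) has moves ··a··> u6, ··a··> u7
  u4 = b.(0 | 0 | a.0) | (0 | ((0 + 0) | (0 | 0))) has moves ··b··> u8
  u5 = 0 | 0 | a.0 | ((a.0 + b.0) | ((0 + 0) | (0 | 0)) + b.(0 | 0 | a.0)) has moves ··a··> u8, ··a··> u9, ··b··> u10, ··b··> u8
  u6 = b.(0 | 0 | a.0) | (0 | 0 | a.0) has moves ··a··> u11, ··b··> u10
  u7 = a.b.(0 | 0 | a.0) | (0 | 0 | 0) has moves ··a··> u11
  u8 = 0 | 0 | a.0 | (0 | ((0 + 0) | (0 | 0))) has moves ··a··> u12
  u9 = 0 | 0 | 0 | ((a.0 + b.0) | ((0 + 0) | (0 | 0)) + b.(0 | 0 | a.0)) has moves ··a··> u12, ··b··> u12, ··b··> u13
  u10 = 0 | 0 | a.0 | (0 | 0 | a.0) has moves ··a··> u13, ··a··> u14
  u11 = b.(0 | 0 | a.0) | (0 | 0 | 0) has moves ··b··> u14
  u12 = 0 | 0 | 0 | (0 | ((0 + 0) | (0 | 0))) has moves (no moves)
  u13 = 0 | 0 | 0 | (0 | 0 | a.0) has moves ··a··> u15
  u14 = 0 | 0 | a.0 | (0 | 0 | 0) has moves ··a··> u15
  u15 = 0 | 0 | 0 | (0 | 0 | 0) has moves (no moves)
Q's transition system — 16 states:
  v0 = a.b.(0 | 0 | a.0) | ((0 + (a.0 + b.0)) | ((0 + 0) | (0 | 0)) + b.(0 | 0 | a.0)) has moves ··a··> v1, ··a··> v2, ··b··> v1, ··b··> v3
  v1 = a.b.(0 | 0 | a.0) | (0 | ((0 + 0) | (0 | 0))) has moves ··a··> v4
  v2 = b.(0 | 0 | a.0) | ((0 + (a.0 + b.0)) | ((0 + 0) | (0 | 0)) + b.(0 | 0 | a.0)) has moves ··a··> v4, ··b··> v4, ··b··> v5, ··b··> v6
  v3 = a.b.(0 | 0 | a.0) | (0 | 0 | a.0) has moves ··a··> v6, ··a··> v7
  v4 = b.(0 | 0 | a.0) | (0 | ((0 + 0) | (0 | 0))) has moves ··b··> v8
  v5 = 0 | 0 | a.0 | ((0 + (a.0 + b.0)) | ((0 + 0) | (0 | 0)) + b.(0 | 0 | a.0)) has moves ··a··> v8, ··a··> v9, ··b··> v10, ··b··> v8
  v6 = b.(0 | 0 | a.0) | (0 | 0 | a.0) has moves ··a··> v11, ··b··> v10
  v7 = a.b.(0 | 0 | a.0) | (0 | 0 | 0) has moves ··a··> v11
  v8 = 0 | 0 | a.0 | (0 | ((0 + 0) | (0 | 0))) has moves ··a··> v12
  v9 = 0 | 0 | 0 | ((0 + (a.0 + b.0)) | ((0 + 0) | (0 | 0)) + b.(0 | 0 | a.0)) has moves ··a··> v12, ··b··> v12, ··b··> v13
  v10 = 0 | 0 | a.0 | (0 | 0 | a.0) has moves ··a··> v13, ··a··> v14
  v11 = b.(0 | 0 | a.0) | (0 | 0 | 0) has moves ··b··> v14
  v12 = 0 | 0 | 0 | (0 | ((0 + 0) | (0 | 0))) has moves (no moves)
  v13 = 0 | 0 | 0 | (0 | 0 | a.0) has moves ··a··> v15
  v14 = 0 | 0 | a.0 | (0 | 0 | 0) has moves ··a··> v15
  v15 = 0 | 0 | 0 | (0 | 0 | 0) has moves (no moves)
Partition-refinement fixed point:
  B0 = {u0, v0}
  B1 = {u1, u7, v1, v7}
  B2 = {u11, u4, v11, v4}
  B3 = {u13, u14, u8, v13, v14, v8}
  B4 = {u12, u15, v12, v15}
  B5 = {u3, v3}
  B6 = {u6, v6}
  B7 = {u10, v10}
  B8 = {u2, v2}
  B9 = {u5, v5}
  B10 = {u9, v9}
u0 ∈ B0, v0 ∈ B0 → same block

bisimilar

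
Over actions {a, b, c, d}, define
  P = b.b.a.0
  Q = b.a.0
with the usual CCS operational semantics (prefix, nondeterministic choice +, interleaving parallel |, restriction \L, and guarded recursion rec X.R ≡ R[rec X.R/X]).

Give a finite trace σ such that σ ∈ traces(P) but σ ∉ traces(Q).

bb

LTS(P): 4 reachable states
  p0 = b.b.a.0 → ··b··> p1
  p1 = b.a.0 → ··b··> p2
  p2 = a.0 → ··a··> p3
  p3 = 0 → stopped
LTS(Q): 3 reachable states
  q0 = b.a.0 → ··b··> q1
  q1 = a.0 → ··a··> q2
  q2 = 0 → stopped
Run σ = ⟨bb⟩ on P: start {p0}
  [1] b ⇒ {p1}
  [2] b ⇒ {p2}
  — P admits the full trace.
Run σ = ⟨bb⟩ on Q: start {q0}
  [1] b ⇒ {q1}
  [2] b ⇒ ∅  — Q cannot continue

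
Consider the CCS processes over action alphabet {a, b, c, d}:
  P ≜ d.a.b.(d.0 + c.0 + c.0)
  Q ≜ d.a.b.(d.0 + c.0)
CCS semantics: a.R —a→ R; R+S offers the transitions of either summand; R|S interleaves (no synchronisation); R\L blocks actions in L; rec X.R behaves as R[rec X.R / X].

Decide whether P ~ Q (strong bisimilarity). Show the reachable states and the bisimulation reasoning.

P's transition system — 5 states:
  m0 = d.a.b.(d.0 + c.0 + c.0) :: —d→ m1
  m1 = a.b.(d.0 + c.0 + c.0) :: —a→ m2
  m2 = b.(d.0 + c.0 + c.0) :: —b→ m3
  m3 = d.0 + c.0 + c.0 :: —c→ m4, —d→ m4
  m4 = 0 :: ·
Q's transition system — 5 states:
  n0 = d.a.b.(d.0 + c.0) :: —d→ n1
  n1 = a.b.(d.0 + c.0) :: —a→ n2
  n2 = b.(d.0 + c.0) :: —b→ n3
  n3 = d.0 + c.0 :: —c→ n4, —d→ n4
  n4 = 0 :: ·
Bisimilarity quotient blocks:
  B0 = {m0, n0}
  B1 = {m1, n1}
  B2 = {m2, n2}
  B3 = {m3, n3}
  B4 = {m4, n4}
m0 ∈ B0, n0 ∈ B0 → same block

bisimilar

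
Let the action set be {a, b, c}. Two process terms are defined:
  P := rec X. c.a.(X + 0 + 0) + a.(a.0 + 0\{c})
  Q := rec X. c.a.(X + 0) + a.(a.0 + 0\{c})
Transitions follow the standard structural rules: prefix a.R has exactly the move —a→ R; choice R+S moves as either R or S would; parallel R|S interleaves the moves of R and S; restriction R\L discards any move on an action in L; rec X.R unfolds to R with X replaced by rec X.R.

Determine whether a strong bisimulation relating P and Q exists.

P ~ Q

P's transition system — 5 states:
  m0 = rec X. c.a.(X + 0 + 0) + a.(a.0 + 0\{c}) has moves --a--▸ m1, --c--▸ m2
  m1 = a.0 + 0\{c} has moves --a--▸ m3
  m2 = a.((rec X. c.a.(X + 0 + 0) + a.(a.0 + 0\{c})) + 0 + 0) has moves --a--▸ m4
  m3 = 0 has moves stopped
  m4 = (rec X. c.a.(X + 0 + 0) + a.(a.0 + 0\{c})) + 0 + 0 has moves --a--▸ m1, --c--▸ m2
Q's transition system — 5 states:
  n0 = rec X. c.a.(X + 0) + a.(a.0 + 0\{c}) has moves --a--▸ n1, --c--▸ n2
  n1 = a.0 + 0\{c} has moves --a--▸ n3
  n2 = a.((rec X. c.a.(X + 0) + a.(a.0 + 0\{c})) + 0) has moves --a--▸ n4
  n3 = 0 has moves stopped
  n4 = (rec X. c.a.(X + 0) + a.(a.0 + 0\{c})) + 0 has moves --a--▸ n1, --c--▸ n2
Bisimilarity quotient blocks:
  B0 = {m0, m4, n0, n4}
  B1 = {m1, n1}
  B2 = {m3, n3}
  B3 = {m2, n2}
m0 ∈ B0, n0 ∈ B0 → same block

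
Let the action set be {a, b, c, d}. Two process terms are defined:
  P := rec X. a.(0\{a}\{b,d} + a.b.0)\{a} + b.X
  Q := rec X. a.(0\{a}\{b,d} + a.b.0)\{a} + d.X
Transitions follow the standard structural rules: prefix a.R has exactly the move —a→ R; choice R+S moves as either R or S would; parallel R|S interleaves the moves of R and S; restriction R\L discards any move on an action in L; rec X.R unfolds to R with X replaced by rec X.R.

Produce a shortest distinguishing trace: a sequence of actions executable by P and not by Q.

b

LTS(P): 2 reachable states
  m0 = rec X. a.(0\{a}\{b,d} + a.b.0)\{a} + b.X | -a-> m1, -b-> m0
  m1 = (0\{a}\{b,d} + a.b.0)\{a} | ·
LTS(Q): 2 reachable states
  n0 = rec X. a.(0\{a}\{b,d} + a.b.0)\{a} + d.X | -a-> n1, -d-> n0
  n1 = (0\{a}\{b,d} + a.b.0)\{a} | ·
Executing b from P (initial set {m0}):
  step 1 (b): {m0}
  P completes σ.
Executing b from Q (initial set {n0}):
  step 1 (b): ∅  — Q cannot continue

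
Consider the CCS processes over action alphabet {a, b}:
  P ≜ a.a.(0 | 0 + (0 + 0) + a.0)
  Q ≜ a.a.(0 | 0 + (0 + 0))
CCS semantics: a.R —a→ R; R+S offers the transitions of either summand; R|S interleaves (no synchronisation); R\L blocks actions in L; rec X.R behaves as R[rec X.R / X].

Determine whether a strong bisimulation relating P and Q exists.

Reachable graph of P (4 states):
  p0 = a.a.(0 | 0 + (0 + 0) + a.0) has moves =a=> p1
  p1 = a.(0 | 0 + (0 + 0) + a.0) has moves =a=> p2
  p2 = 0 | 0 + (0 + 0) + a.0 has moves =a=> p3
  p3 = 0 has moves deadlocked
Reachable graph of Q (3 states):
  q0 = a.a.(0 | 0 + (0 + 0)) has moves =a=> q1
  q1 = a.(0 | 0 + (0 + 0)) has moves =a=> q2
  q2 = 0 | 0 + (0 + 0) has moves deadlocked
Partition-refinement fixed point:
  B0 = {p0}
  B1 = {p1, q0}
  B2 = {p2, q1}
  B3 = {p3, q2}
p0 ∈ B0, q0 ∈ B1 → different blocks

NO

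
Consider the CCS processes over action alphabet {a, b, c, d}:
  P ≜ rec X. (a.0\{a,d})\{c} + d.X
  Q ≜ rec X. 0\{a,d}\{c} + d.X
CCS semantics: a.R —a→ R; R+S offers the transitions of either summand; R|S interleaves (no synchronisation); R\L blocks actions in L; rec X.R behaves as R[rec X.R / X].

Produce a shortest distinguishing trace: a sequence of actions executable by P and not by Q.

P's transition system — 2 states:
  s0 = rec X. (a.0\{a,d})\{c} + d.X :: =a=> s1, =d=> s0
  s1 = 0\{a,d}\{c} :: ∅
Q's transition system — 1 states:
  t0 = rec X. 0\{a,d}\{c} + d.X :: =d=> t0
Executing a from P (initial set {s0}):
  after a @ step 1: {s1}
  P completes σ.
Executing a from Q (initial set {t0}):
  after a @ step 1: no successor for Q

a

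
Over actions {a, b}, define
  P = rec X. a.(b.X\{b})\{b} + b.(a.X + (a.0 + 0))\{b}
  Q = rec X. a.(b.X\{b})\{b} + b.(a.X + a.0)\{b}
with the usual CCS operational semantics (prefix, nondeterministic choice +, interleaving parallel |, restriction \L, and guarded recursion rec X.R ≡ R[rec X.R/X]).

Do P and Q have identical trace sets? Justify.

Reachable graph of P (6 states):
  m0 = rec X. a.(b.X\{b})\{b} + b.(a.X + (a.0 + 0))\{b} :: -a-> m1, -b-> m2
  m1 = (b.(rec X. a.(b.X\{b})\{b} + b.(a.X + (a.0 + 0))\{b})\{b})\{b} :: ∅
  m2 = (a.(rec X. a.(b.X\{b})\{b} + b.(a.X + (a.0 + 0))\{b}) + (a.0 + 0))\{b} :: -a-> m3, -a-> m4
  m3 = (rec X. a.(b.X\{b})\{b} + b.(a.X + (a.0 + 0))\{b})\{b} :: -a-> m5
  m4 = 0\{b} :: ∅
  m5 = (b.(rec X. a.(b.X\{b})\{b} + b.(a.X + (a.0 + 0))\{b})\{b})\{b}\{b} :: ∅
Reachable graph of Q (6 states):
  n0 = rec X. a.(b.X\{b})\{b} + b.(a.X + a.0)\{b} :: -a-> n1, -b-> n2
  n1 = (b.(rec X. a.(b.X\{b})\{b} + b.(a.X + a.0)\{b})\{b})\{b} :: ∅
  n2 = (a.(rec X. a.(b.X\{b})\{b} + b.(a.X + a.0)\{b}) + a.0)\{b} :: -a-> n3, -a-> n4
  n3 = (rec X. a.(b.X\{b})\{b} + b.(a.X + a.0)\{b})\{b} :: -a-> n5
  n4 = 0\{b} :: ∅
  n5 = (b.(rec X. a.(b.X\{b})\{b} + b.(a.X + a.0)\{b})\{b})\{b}\{b} :: ∅
Coarsest stable partition (strong bisimilarity classes):
  B0 = {m0, n0}
  B1 = {m1, m4, m5, n1, n4, n5}
  B2 = {m2, n2}
  B3 = {m3, n3}
m0 ∈ B0, n0 ∈ B0 → same block
Bisimilar ⇒ trace-equivalent.

trace-equivalent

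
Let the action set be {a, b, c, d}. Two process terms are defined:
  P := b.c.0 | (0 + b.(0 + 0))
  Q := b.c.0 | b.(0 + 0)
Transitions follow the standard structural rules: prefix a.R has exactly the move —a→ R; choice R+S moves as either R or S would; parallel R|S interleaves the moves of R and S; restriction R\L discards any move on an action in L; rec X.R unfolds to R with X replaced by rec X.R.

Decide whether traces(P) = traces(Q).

traces(P) = traces(Q)

P's transition system — 6 states:
  s0 = b.c.0 | (0 + b.(0 + 0)) | —b→ s1, —b→ s2
  s1 = b.c.0 | (0 + 0) | —b→ s3
  s2 = c.0 | (0 + b.(0 + 0)) | —b→ s3, —c→ s4
  s3 = c.0 | (0 + 0) | —c→ s5
  s4 = 0 | (0 + b.(0 + 0)) | —b→ s5
  s5 = 0 | (0 + 0) | stopped
Q's transition system — 6 states:
  t0 = b.c.0 | b.(0 + 0) | —b→ t1, —b→ t2
  t1 = b.c.0 | (0 + 0) | —b→ t3
  t2 = c.0 | b.(0 + 0) | —b→ t3, —c→ t4
  t3 = c.0 | (0 + 0) | —c→ t5
  t4 = 0 | b.(0 + 0) | —b→ t5
  t5 = 0 | (0 + 0) | stopped
Coarsest stable partition (strong bisimilarity classes):
  B0 = {s0, t0}
  B1 = {s2, t2}
  B2 = {s4, t4}
  B3 = {s5, t5}
  B4 = {s3, t3}
  B5 = {s1, t1}
s0 ∈ B0, t0 ∈ B0 → same block
Bisimilar ⇒ trace-equivalent.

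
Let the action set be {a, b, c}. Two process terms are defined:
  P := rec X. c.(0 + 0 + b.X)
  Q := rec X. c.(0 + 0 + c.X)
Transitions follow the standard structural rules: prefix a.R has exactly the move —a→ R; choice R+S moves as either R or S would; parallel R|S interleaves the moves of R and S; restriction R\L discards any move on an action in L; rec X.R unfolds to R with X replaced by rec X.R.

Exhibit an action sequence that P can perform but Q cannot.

cb

P's transition system — 2 states:
  u0 = rec X. c.(0 + 0 + b.X) | ··c··> u1
  u1 = 0 + 0 + b.(rec X. c.(0 + 0 + b.X)) | ··b··> u0
Q's transition system — 2 states:
  v0 = rec X. c.(0 + 0 + c.X) | ··c··> v1
  v1 = 0 + 0 + c.(rec X. c.(0 + 0 + c.X)) | ··c··> v0
Trace ⟨cb⟩ through P, begin at {u0}:
  after c @ step 1: {u1}
  after b @ step 2: {u0}
  ✓ P
Trace ⟨cb⟩ through Q, begin at {v0}:
  after c @ step 1: {v1}
  after b @ step 2: ∅ (Q stuck)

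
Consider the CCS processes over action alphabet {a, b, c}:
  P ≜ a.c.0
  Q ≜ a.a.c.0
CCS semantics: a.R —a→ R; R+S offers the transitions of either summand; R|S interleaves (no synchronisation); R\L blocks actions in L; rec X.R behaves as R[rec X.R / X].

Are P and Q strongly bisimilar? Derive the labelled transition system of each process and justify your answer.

LTS(P): 3 reachable states
  s0 = a.c.0 :: --a--▸ s1
  s1 = c.0 :: --c--▸ s2
  s2 = 0 :: deadlocked
LTS(Q): 4 reachable states
  t0 = a.a.c.0 :: --a--▸ t1
  t1 = a.c.0 :: --a--▸ t2
  t2 = c.0 :: --c--▸ t3
  t3 = 0 :: deadlocked
Coarsest stable partition (strong bisimilarity classes):
  B0 = {s0, t1}
  B1 = {s1, t2}
  B2 = {s2, t3}
  B3 = {t0}
s0 ∈ B0, t0 ∈ B3 → different blocks

not bisimilar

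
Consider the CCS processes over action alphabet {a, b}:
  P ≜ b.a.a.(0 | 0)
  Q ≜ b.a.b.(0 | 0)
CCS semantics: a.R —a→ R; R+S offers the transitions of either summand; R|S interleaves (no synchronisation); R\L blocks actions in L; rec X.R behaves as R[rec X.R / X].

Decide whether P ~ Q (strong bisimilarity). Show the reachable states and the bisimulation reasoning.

Reachable graph of P (4 states):
  s0 = b.a.a.(0 | 0) | —b→ s1
  s1 = a.a.(0 | 0) | —a→ s2
  s2 = a.(0 | 0) | —a→ s3
  s3 = 0 | 0 | ∅
Reachable graph of Q (4 states):
  t0 = b.a.b.(0 | 0) | —b→ t1
  t1 = a.b.(0 | 0) | —a→ t2
  t2 = b.(0 | 0) | —b→ t3
  t3 = 0 | 0 | ∅
Coarsest stable partition (strong bisimilarity classes):
  B0 = {s0}
  B1 = {s1}
  B2 = {s2}
  B3 = {s3, t3}
  B4 = {t0}
  B5 = {t1}
  B6 = {t2}
s0 ∈ B0, t0 ∈ B4 → different blocks

NO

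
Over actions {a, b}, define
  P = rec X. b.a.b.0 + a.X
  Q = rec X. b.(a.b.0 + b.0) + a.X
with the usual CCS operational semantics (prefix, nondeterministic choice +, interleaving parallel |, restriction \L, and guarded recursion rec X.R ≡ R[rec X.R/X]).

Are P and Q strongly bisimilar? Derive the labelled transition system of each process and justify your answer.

NO

LTS(P): 4 reachable states
  p0 = rec X. b.a.b.0 + a.X | =a=> p0, =b=> p1
  p1 = a.b.0 | =a=> p2
  p2 = b.0 | =b=> p3
  p3 = 0 | deadlocked
LTS(Q): 4 reachable states
  q0 = rec X. b.(a.b.0 + b.0) + a.X | =a=> q0, =b=> q1
  q1 = a.b.0 + b.0 | =a=> q2, =b=> q3
  q2 = b.0 | =b=> q3
  q3 = 0 | deadlocked
Coarsest stable partition (strong bisimilarity classes):
  B0 = {p0}
  B1 = {p1}
  B2 = {p2, q2}
  B3 = {p3, q3}
  B4 = {q0}
  B5 = {q1}
p0 ∈ B0, q0 ∈ B4 → different blocks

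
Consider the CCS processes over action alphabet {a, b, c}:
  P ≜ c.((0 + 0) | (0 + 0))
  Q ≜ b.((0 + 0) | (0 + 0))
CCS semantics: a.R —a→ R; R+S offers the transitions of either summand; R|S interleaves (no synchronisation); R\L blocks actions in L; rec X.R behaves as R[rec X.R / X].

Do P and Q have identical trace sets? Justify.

P's transition system — 2 states:
  p0 = c.((0 + 0) | (0 + 0)) :: -c-> p1
  p1 = (0 + 0) | (0 + 0) :: ·
Q's transition system — 2 states:
  q0 = b.((0 + 0) | (0 + 0)) :: -b-> q1
  q1 = (0 + 0) | (0 + 0) :: ·
Trace ⟨c⟩ through P, begin at {p0}:
  [1] c ⇒ {p1}
  P completes σ.
Trace ⟨c⟩ through Q, begin at {q0}:
  [1] c ⇒ ∅  — Q cannot continue

trace-distinct — witness ⟨c⟩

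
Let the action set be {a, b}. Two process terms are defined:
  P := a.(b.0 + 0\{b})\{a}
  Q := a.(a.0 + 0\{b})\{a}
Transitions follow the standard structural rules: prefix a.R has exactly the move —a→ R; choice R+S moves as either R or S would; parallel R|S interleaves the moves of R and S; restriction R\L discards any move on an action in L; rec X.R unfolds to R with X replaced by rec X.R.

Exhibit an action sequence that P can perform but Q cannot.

Reachable graph of P (3 states):
  m0 = a.(b.0 + 0\{b})\{a} has moves --a--▸ m1
  m1 = (b.0 + 0\{b})\{a} has moves --b--▸ m2
  m2 = 0\{a} has moves (no moves)
Reachable graph of Q (2 states):
  n0 = a.(a.0 + 0\{b})\{a} has moves --a--▸ n1
  n1 = (a.0 + 0\{b})\{a} has moves (no moves)
Run σ = ⟨ab⟩ on P: start {m0}
  after a @ step 1: {m1}
  after b @ step 2: {m2}
  P completes σ.
Run σ = ⟨ab⟩ on Q: start {n0}
  after a @ step 1: {n1}
  after b @ step 2: no successor for Q

ab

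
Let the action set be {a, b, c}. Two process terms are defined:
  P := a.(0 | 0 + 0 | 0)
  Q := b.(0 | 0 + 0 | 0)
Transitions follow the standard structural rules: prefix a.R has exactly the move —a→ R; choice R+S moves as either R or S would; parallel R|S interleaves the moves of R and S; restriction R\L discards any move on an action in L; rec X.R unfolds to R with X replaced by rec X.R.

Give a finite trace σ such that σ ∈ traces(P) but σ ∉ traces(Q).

P's transition system — 2 states:
  u0 = a.(0 | 0 + 0 | 0) → --a--▸ u1
  u1 = 0 | 0 + 0 | 0 → stopped
Q's transition system — 2 states:
  v0 = b.(0 | 0 + 0 | 0) → --b--▸ v1
  v1 = 0 | 0 + 0 | 0 → stopped
Run σ = ⟨a⟩ on P: start {u0}
  step 1 (a): {u1}
  — P admits the full trace.
Run σ = ⟨a⟩ on Q: start {v0}
  step 1 (a): no successor for Q

a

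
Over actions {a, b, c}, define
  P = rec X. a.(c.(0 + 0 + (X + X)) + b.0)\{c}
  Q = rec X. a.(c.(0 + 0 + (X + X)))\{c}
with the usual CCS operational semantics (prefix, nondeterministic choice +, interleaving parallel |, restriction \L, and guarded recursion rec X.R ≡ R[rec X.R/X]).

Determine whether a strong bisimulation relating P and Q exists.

P's transition system — 3 states:
  s0 = rec X. a.(c.(0 + 0 + (X + X)) + b.0)\{c} ⊢ ··a··> s1
  s1 = (c.(0 + 0 + ((rec X. a.(c.(0 + 0 + (X + X)) + b.0)\{c}) + (rec X. a.(c.(0 + 0 + (X + X)) + b.0)\{c}))) + b.0)\{c} ⊢ ··b··> s2
  s2 = 0\{c} ⊢ ∅
Q's transition system — 2 states:
  t0 = rec X. a.(c.(0 + 0 + (X + X)))\{c} ⊢ ··a··> t1
  t1 = (c.(0 + 0 + ((rec X. a.(c.(0 + 0 + (X + X)))\{c}) + (rec X. a.(c.(0 + 0 + (X + X)))\{c}))))\{c} ⊢ ∅
Partition-refinement fixed point:
  B0 = {s0}
  B1 = {s1}
  B2 = {s2, t1}
  B3 = {t0}
s0 ∈ B0, t0 ∈ B3 → different blocks

NO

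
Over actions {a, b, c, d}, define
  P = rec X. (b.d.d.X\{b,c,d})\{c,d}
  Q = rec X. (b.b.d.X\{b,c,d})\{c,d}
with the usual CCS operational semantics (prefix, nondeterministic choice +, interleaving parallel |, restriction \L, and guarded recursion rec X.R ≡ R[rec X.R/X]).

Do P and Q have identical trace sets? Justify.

LTS(P): 2 reachable states
  s0 = rec X. (b.d.d.X\{b,c,d})\{c,d} :: =b=> s1
  s1 = (d.d.(rec X. (b.d.d.X\{b,c,d})\{c,d})\{b,c,d})\{c,d} :: deadlocked
LTS(Q): 3 reachable states
  t0 = rec X. (b.b.d.X\{b,c,d})\{c,d} :: =b=> t1
  t1 = (b.d.(rec X. (b.b.d.X\{b,c,d})\{c,d})\{b,c,d})\{c,d} :: =b=> t2
  t2 = (d.(rec X. (b.b.d.X\{b,c,d})\{c,d})\{b,c,d})\{c,d} :: deadlocked
Executing bb from Q (initial set {t0}):
  after b @ step 1: {t1}
  after b @ step 2: {t2}
  — Q admits the full trace.
Executing bb from P (initial set {s0}):
  after b @ step 1: {s1}
  after b @ step 2: no successor for P

traces(P) ≠ traces(Q) — witness ⟨bb⟩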